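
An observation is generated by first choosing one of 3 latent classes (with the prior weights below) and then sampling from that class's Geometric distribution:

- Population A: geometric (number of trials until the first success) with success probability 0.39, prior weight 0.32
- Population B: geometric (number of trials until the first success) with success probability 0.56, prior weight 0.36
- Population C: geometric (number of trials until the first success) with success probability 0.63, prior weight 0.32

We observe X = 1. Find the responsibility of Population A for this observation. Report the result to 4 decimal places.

0.2364

By Bayes' theorem, P(k | x) = π_k f_k(x) / Σ_j π_j f_j(x).
Geometric probabilities:
  p_A = 0.39
  p_B = 0.56
  p_C = 0.63
Prior × likelihood for each component:
  π_A·p_A = 0.32 × 0.39 = 0.1248
  π_B·p_B = 0.36 × 0.56 = 0.2016
  π_C·p_C = 0.32 × 0.63 = 0.2016
Sum: 0.1248 + 0.2016 + 0.2016 = 0.528
P(Population A | data) ≈ 0.2364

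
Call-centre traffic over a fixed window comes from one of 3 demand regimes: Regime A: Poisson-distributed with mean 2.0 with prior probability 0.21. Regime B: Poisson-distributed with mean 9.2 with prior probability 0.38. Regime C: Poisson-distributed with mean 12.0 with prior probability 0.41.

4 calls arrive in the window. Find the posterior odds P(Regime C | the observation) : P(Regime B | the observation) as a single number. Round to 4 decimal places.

Since P(k|x) ∝ π_k f_k(x), the posterior odds are π_i f_i(x) / (π_j f_j(x)).
Component likelihoods at x = 4 calls:
  p_A = 0.0902235
  p_B = 0.03016
  p_C = 0.0053086
0.00217653 / 0.0114608 ≈ 0.1899

0.1899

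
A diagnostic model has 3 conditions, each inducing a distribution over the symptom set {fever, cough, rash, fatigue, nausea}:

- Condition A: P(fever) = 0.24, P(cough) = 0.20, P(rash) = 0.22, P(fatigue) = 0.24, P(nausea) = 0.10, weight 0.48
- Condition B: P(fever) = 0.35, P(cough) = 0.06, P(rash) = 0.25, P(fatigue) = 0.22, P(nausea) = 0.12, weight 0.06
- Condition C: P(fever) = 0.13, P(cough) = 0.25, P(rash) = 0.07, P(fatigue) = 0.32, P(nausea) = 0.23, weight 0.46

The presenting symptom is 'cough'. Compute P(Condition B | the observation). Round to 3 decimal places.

0.017

Posterior ∝ prior × likelihood, so P(k | x) ∝ π_k f_k(x); normalise over all components.
Component likelihoods at x = 'cough':
  L_A = P(cough | comp) = 0.20
  L_B = P(cough | comp) = 0.06
  L_C = P(cough | comp) = 0.25
Prior × likelihood for each component:
  π_A·L_A = 0.48 × 0.2 = 0.096
  π_B·L_B = 0.06 × 0.06 = 0.0036
  π_C·L_C = 0.46 × 0.25 = 0.115
Denominator: 0.096 + 0.0036 + 0.115 = 0.2146
Responsibility of Condition B: 0.0036 / 0.2146 ≈ 0.017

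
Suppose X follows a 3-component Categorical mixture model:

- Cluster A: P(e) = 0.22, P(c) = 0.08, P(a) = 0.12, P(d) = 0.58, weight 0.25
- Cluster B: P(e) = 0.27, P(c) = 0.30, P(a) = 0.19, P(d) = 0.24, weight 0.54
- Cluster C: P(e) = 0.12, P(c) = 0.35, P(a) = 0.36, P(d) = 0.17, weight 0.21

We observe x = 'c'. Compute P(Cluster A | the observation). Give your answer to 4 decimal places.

The responsibility of component k is π_k f_k(x) divided by Σ_j π_j f_j(x).
Component likelihoods at x = 'c':
  f_A = 0.08
  f_B = 0.3
  f_C = 0.35
Multiply by the mixture weights:
  π_A·f_A = 0.25 × 0.08 = 0.02
  π_B·f_B = 0.54 × 0.3 = 0.162
  π_C·f_C = 0.21 × 0.35 = 0.0735
Evidence: 0.02 + 0.162 + 0.0735 = 0.2555
So the posterior for Cluster A is 0.02 / 0.2555 ≈ 0.0783.

0.0783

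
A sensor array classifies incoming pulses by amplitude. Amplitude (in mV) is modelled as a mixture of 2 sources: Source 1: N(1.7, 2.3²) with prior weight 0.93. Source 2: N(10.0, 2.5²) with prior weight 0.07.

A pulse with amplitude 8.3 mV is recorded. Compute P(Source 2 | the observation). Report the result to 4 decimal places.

0.7713

Apply Bayes' rule: the posterior for each component is proportional to its prior times its likelihood at x.
Normal densities:
  L_1 = 0.00282556
  L_2 = 0.126637
Weight by the priors:
  π_1·L_1 = 0.93 × 0.00282556 = 0.00262777
  π_2·L_2 = 0.07 × 0.126637 = 0.0088646
Denominator: 0.00262777 + 0.0088646 = 0.0114924
P(Source 2 | x) ≈ 0.7713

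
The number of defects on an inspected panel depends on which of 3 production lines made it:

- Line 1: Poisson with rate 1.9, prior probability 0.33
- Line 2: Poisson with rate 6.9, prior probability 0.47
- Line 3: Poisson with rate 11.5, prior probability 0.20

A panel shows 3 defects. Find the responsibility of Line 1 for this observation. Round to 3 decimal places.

By Bayes' theorem, P(k | x) = π_k f_k(x) / Σ_j π_j f_j(x).
Component likelihoods at x = 3 defects:
  L_1 = 0.170982
  L_2 = 0.0551778
  L_3 = 0.00256777
Unnormalised posteriors:
  π_1·L_1 = 0.33 × 0.170982 = 0.056424
  π_2·L_2 = 0.47 × 0.0551778 = 0.0259335
  π_3·L_3 = 0.20 × 0.00256777 = 0.000513554
Marginal: 0.056424 + 0.0259335 + 0.000513554 = 0.0828711
So the posterior for Line 1 is 0.056424 / 0.0828711 ≈ 0.681.

0.681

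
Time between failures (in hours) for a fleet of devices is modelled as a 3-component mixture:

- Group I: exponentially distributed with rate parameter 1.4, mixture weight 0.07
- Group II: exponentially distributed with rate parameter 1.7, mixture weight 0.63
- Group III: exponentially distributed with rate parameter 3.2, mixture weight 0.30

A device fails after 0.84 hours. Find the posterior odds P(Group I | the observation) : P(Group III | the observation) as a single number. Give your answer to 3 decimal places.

Only the two components matter; the odds are (π_i f_i(x)) / (π_j f_j(x)).
Exponential densities:
  L_I = 1.4·e^(−1.4·0.84) = 1.4·e^(−1.1760) = 0.431914
  L_II = 1.7·e^(−1.7·0.84) = 1.7·e^(−1.4280) = 0.40764
  L_III = 3.2·e^(−3.2·0.84) = 3.2·e^(−2.6880) = 0.217654
Posterior odds = (π_I·L_I) / (π_III·L_III) = (0.07·0.431914) / (0.30·0.217654) = 0.030234 / 0.0652962 ≈ 0.463

0.463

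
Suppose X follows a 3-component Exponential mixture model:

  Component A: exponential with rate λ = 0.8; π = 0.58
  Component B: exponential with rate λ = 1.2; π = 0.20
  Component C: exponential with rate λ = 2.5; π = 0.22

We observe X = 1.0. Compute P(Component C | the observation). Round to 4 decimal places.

0.1385

Apply Bayes' rule: the posterior for each component is proportional to its prior times its likelihood at x.
Exponential densities:
  p_A = 0.8·e^(−0.8·1.0) = 0.8·e^(−0.8000) = 0.359463
  p_B = 1.2·e^(−1.2·1.0) = 1.2·e^(−1.2000) = 0.361433
  p_C = 2.5·e^(−2.5·1.0) = 2.5·e^(−2.5000) = 0.205212
Weight by the priors:
  w_A·p_A = 0.58 × 0.359463 = 0.208489
  w_B·p_B = 0.20 × 0.361433 = 0.0722866
  w_C·p_C = 0.22 × 0.205212 = 0.0451467
Marginal: 0.208489 + 0.0722866 + 0.0451467 = 0.325922
P(Component C | x) = 0.0451467 / 0.325922 ≈ 0.1385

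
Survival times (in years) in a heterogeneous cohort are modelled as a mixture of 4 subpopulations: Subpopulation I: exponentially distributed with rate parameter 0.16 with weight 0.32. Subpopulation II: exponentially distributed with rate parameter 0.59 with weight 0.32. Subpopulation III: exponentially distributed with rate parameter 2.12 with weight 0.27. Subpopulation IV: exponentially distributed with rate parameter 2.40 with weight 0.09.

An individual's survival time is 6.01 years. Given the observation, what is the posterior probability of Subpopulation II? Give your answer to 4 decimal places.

By Bayes' theorem, P(k | x) = P(Z=k) f_k(x) / Σ_j P(Z=j) f_j(x).
Evaluate each component's likelihood at the observed value:
  L_I = 0.0611649
  L_II = 0.0170172
  L_III = 6.2073e-06
  L_IV = 1.30601e-06
Prior × likelihood for each component:
  P(Z=I)·L_I = 0.32 × 0.0611649 = 0.0195728
  P(Z=II)·L_II = 0.32 × 0.0170172 = 0.00544549
  P(Z=III)·L_III = 0.27 × 6.2073e-06 = 1.67597e-06
  P(Z=IV)·L_IV = 0.09 × 1.30601e-06 = 1.17541e-07
Evidence: 0.0195728 + 0.00544549 + 1.67597e-06 + 1.17541e-07 = 0.0250201
P(Subpopulation II | data) = 0.00544549 / 0.0250201 ≈ 0.2176

0.2176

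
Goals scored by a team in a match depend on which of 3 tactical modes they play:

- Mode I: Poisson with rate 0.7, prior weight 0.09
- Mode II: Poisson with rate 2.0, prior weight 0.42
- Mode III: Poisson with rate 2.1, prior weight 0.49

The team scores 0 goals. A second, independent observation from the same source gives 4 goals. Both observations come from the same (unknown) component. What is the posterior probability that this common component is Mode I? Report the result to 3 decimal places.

The responsibility of component k is P(Z=k) f_k(x) divided by Σ_j P(Z=j) f_j(x).
Since both observations come from the same component, the likelihood for component k is f_k(x₁)·f_k(x₂).
  p_I = [e^(−0.7)·0.7^0/0! = 0.496585] × [0.00496792] = 0.002467
  p_II = [e^(−2.0)·2.0^0/0! = 0.135335] × [0.0902235] = 0.0122104
  p_III = [e^(−2.1)·2.1^0/0! = 0.122456] × [0.099231] = 0.0121515
Unnormalised posteriors:
  P(Z=I)·p_I = 0.09 × 0.002467 = 0.00022203
  P(Z=II)·p_II = 0.42 × 0.0122104 = 0.00512838
  P(Z=III)·p_III = 0.49 × 0.0121515 = 0.00595422
Marginal: 0.00022203 + 0.00512838 + 0.00595422 = 0.0113046
So the posterior for Mode I is 0.00022203 / 0.0113046 ≈ 0.020.

0.020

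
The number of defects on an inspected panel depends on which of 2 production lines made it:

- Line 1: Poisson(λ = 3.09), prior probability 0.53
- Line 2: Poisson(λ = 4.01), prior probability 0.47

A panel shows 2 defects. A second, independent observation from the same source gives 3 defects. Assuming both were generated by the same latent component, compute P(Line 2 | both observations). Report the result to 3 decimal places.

Apply Bayes' rule: the posterior for each component is proportional to its prior times its likelihood at x.
Since both observations come from the same component, the likelihood for component k is f_k(x₁)·f_k(x₂).
  L_1 = [0.217229] × [0.223745] = 0.0486039
  L_2 = [0.145793] × [0.194877] = 0.0284118
Unnormalised posteriors:
  π_1·L_1 = 0.53 × 0.0486039 = 0.0257601
  π_2·L_2 = 0.47 × 0.0284118 = 0.0133535
Evidence: 0.0257601 + 0.0133535 = 0.0391136
Responsibility of Line 2: 0.0133535 / 0.0391136 ≈ 0.341

0.341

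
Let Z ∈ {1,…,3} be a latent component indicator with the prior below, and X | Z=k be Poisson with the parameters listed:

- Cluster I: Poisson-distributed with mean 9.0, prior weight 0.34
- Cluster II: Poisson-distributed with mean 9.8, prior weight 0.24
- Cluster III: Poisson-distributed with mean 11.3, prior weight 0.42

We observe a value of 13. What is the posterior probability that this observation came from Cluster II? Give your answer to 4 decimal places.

0.2208

Posterior ∝ prior × likelihood, so P(k | x) ∝ π_k f_k(x); normalise over all components.
Evaluate each component's likelihood at the observed value:
  f_I = 0.0503758
  f_II = 0.0684814
  f_III = 0.0973222
Weight by the priors:
  π_I·f_I = 0.34 × 0.0503758 = 0.0171278
  π_II·f_II = 0.24 × 0.0684814 = 0.0164355
  π_III·f_III = 0.42 × 0.0973222 = 0.0408753
Denominator: 0.0171278 + 0.0164355 + 0.0408753 = 0.0744386
P(Cluster II | 13) ≈ 0.2208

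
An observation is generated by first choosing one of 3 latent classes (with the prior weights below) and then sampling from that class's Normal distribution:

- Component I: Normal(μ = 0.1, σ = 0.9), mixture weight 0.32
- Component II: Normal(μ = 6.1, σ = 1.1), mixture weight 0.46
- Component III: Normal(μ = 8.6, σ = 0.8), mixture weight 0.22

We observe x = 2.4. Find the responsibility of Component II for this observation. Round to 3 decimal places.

P(component k | x) = w_k·f_k(x) / marginal(x), where marginal(x) = Σ_j w_j·f_j(x).
Component likelihoods at x = 2.4:
  p_I = 0.0169242
  p_II = 0.00126678
  p_III = 4.52287e-14
Prior × likelihood for each component:
  w_I·p_I = 0.32 × 0.0169242 = 0.00541575
  w_II·p_II = 0.46 × 0.00126678 = 0.000582721
  w_III·p_III = 0.22 × 4.52287e-14 = 9.95031e-15
Evidence: 0.00541575 + 0.000582721 + 9.95031e-15 = 0.00599847
P(Component II | the observation) = 0.000582721 / 0.00599847 ≈ 0.097

0.097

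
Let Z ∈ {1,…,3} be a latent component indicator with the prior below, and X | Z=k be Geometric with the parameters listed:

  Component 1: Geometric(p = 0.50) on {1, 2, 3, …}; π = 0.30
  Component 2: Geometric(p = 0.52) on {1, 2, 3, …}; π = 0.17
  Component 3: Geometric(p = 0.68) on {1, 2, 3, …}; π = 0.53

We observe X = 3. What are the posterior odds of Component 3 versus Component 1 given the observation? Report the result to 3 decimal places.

Only the two components matter; the odds are (P(Z=i) f_i(x)) / (P(Z=j) f_j(x)).
Geometric probabilities:
  L_1 = 0.50·(1−0.50)^2 = 0.50·0.25 = 0.125
  L_2 = 0.52·(1−0.52)^2 = 0.52·0.2304 = 0.119808
  L_3 = 0.68·(1−0.68)^2 = 0.68·0.1024 = 0.069632
0.036905 / 0.0375 ≈ 0.984

0.984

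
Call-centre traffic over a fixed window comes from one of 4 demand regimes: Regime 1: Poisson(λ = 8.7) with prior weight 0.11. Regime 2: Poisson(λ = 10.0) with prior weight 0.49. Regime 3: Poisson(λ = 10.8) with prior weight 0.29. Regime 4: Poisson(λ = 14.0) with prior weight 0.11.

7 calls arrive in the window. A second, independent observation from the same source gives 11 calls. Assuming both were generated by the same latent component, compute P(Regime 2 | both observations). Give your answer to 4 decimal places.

0.5695

Posterior ∝ prior × likelihood, so P(k | x) ∝ π_k f_k(x); normalise over all components.
Since both observations come from the same component, the likelihood for component k is f_k(x₁)·f_k(x₂).
  f_1 = [e^(−8.7)·8.7^7/7! = 0.124693] × [0.0901974] = 0.011247
  f_2 = [e^(−10.0)·10.0^7/7! = 0.0900792] × [0.113736] = 0.0102453
  f_3 = [e^(−10.8)·10.8^7/7! = 0.0693674] × [0.119159] = 0.00826572
  f_4 = [e^(−14.0)·14.0^7/7! = 0.0173917] × [0.0843587] = 0.00146714
Multiply by the mixture weights:
  π_1·f_1 = 0.11 × 0.011247 = 0.00123717
  π_2·f_2 = 0.49 × 0.0102453 = 0.00502019
  π_3·f_3 = 0.29 × 0.00826572 = 0.00239706
  π_4·f_4 = 0.11 × 0.00146714 = 0.000161386
Sum: 0.00123717 + 0.00502019 + 0.00239706 + 0.000161386 = 0.0088158
P(Regime 2 | x) = 0.00502019 / 0.0088158 ≈ 0.5695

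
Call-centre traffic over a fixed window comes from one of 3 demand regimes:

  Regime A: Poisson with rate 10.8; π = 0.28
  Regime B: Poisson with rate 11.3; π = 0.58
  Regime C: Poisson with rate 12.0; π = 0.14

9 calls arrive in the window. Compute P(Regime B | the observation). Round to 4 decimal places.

0.5762

Apply Bayes' rule: the posterior for each component is proportional to its prior times its likelihood at x.
Evaluate each component's likelihood at the observed value:
  p_A = 0.112375
  p_B = 0.102427
  p_C = 0.0873644
Prior × likelihood for each component:
  P(Z=A)·p_A = 0.28 × 0.112375 = 0.031465
  P(Z=B)·p_B = 0.58 × 0.102427 = 0.0594078
  P(Z=C)·p_C = 0.14 × 0.0873644 = 0.012231
Denominator: 0.031465 + 0.0594078 + 0.012231 = 0.103104
P(Regime B | the observation) ≈ 0.5762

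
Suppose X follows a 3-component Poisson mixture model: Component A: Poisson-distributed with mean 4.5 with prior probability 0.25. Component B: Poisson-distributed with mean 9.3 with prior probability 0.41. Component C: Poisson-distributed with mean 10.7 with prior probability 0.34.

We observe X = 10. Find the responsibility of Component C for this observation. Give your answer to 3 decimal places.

0.441

Posterior ∝ prior × likelihood, so P(k | x) ∝ π_k f_k(x); normalise over all components.
Component likelihoods at x = 10:
  f_A = e^(−4.5)·4.5^10/10! = 0.0104241
  f_B = e^(−9.3)·9.3^10/10! = 0.121935
  f_C = e^(−10.7)·10.7^10/10! = 0.122215
Weight by the priors:
  π_A·f_A = 0.25 × 0.0104241 = 0.00260602
  π_B·f_B = 0.41 × 0.121935 = 0.0499933
  π_C·f_C = 0.34 × 0.122215 = 0.041553
Normaliser: 0.00260602 + 0.0499933 + 0.041553 = 0.0941523
P(Component C | the observation) = 0.041553 / 0.0941523 ≈ 0.441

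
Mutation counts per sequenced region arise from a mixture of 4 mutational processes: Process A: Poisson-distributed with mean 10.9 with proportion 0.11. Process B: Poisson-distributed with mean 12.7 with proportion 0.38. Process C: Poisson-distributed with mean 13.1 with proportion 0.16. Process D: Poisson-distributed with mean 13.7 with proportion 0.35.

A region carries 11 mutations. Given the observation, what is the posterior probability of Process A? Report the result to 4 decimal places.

0.1302

Posterior ∝ prior × likelihood, so P(k | x) ∝ π_k f_k(x); normalise over all components.
Poisson probabilities:
  f_A = e^(−10.9)·10.9^11/11! = 0.119323
  f_B = e^(−12.7)·12.7^11/11! = 0.105961
  f_C = e^(−13.1)·13.1^11/11! = 0.0999012
  f_D = e^(−13.7)·13.7^11/11! = 0.0897297
Weight by the priors:
  π_A·f_A = 0.11 × 0.119323 = 0.0131256
  π_B·f_B = 0.38 × 0.105961 = 0.0402651
  π_C·f_C = 0.16 × 0.0999012 = 0.0159842
  π_D·f_D = 0.35 × 0.0897297 = 0.0314054
Normaliser: 0.0131256 + 0.0402651 + 0.0159842 + 0.0314054 = 0.10078
P(Process A | data) ≈ 0.1302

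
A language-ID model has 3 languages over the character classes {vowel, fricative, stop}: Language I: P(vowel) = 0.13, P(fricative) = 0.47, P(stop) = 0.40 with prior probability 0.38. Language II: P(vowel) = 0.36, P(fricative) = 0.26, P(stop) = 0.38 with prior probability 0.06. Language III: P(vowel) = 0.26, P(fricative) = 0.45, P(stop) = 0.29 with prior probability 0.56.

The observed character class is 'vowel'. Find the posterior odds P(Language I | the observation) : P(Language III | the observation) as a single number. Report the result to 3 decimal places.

0.339

The posterior odds equal the prior odds times the likelihood ratio: (P(Z=i)/P(Z=j))·(f_i(x)/f_j(x)).
Evaluate each component's likelihood at the observed value:
  p_I = P(vowel | comp) = 0.13
  p_II = P(vowel | comp) = 0.36
  p_III = P(vowel | comp) = 0.26
0.0494 / 0.1456 ≈ 0.339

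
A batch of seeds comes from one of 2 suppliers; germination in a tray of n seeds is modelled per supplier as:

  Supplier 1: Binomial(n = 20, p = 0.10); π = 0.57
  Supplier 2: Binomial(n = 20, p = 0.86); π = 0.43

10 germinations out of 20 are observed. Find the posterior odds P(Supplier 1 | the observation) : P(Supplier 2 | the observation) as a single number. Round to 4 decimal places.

Only the two components matter; the odds are (w_i f_i(x)) / (w_j f_j(x)).
Component likelihoods at x = 10 germinations out of 20:
  p_1 = 6.44204e-06
  p_2 = 0.000118267
Posterior odds = (w_1·p_1) / (w_2·p_2) = (0.57·6.44204e-06) / (0.43·0.000118267) = 3.67196e-06 / 5.08548e-05 ≈ 0.0722

0.0722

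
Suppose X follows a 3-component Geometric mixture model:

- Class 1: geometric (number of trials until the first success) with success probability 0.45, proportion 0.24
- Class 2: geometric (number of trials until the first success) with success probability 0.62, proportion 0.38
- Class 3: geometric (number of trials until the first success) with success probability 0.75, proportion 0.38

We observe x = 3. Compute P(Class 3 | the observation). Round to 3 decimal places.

0.211

The responsibility of component k is π_k f_k(x) divided by Σ_j π_j f_j(x).
Component likelihoods at x = 3:
  L_1 = 0.45·(1−0.45)^2 = 0.45·0.3025 = 0.136125
  L_2 = 0.62·(1−0.62)^2 = 0.62·0.1444 = 0.089528
  L_3 = 0.75·(1−0.75)^2 = 0.75·0.0625 = 0.046875
Multiply by the mixture weights:
  π_1·L_1 = 0.24 × 0.136125 = 0.03267
  π_2·L_2 = 0.38 × 0.089528 = 0.0340206
  π_3·L_3 = 0.38 × 0.046875 = 0.0178125
Evidence: 0.03267 + 0.0340206 + 0.0178125 = 0.0845031
So the posterior for Class 3 is 0.0178125 / 0.0845031 ≈ 0.211.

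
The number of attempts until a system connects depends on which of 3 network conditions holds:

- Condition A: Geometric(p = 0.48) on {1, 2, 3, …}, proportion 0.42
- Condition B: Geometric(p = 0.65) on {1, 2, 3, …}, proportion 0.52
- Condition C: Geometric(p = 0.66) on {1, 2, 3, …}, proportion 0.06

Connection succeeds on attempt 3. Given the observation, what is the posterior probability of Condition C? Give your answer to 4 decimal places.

Posterior ∝ prior × likelihood, so P(k | x) ∝ P(Z=k) f_k(x); normalise over all components.
Geometric probabilities:
  p_A = 0.48·(1−0.48)^2 = 0.48·0.2704 = 0.129792
  p_B = 0.65·(1−0.65)^2 = 0.65·0.1225 = 0.079625
  p_C = 0.66·(1−0.66)^2 = 0.66·0.1156 = 0.076296
Prior × likelihood for each component:
  P(Z=A)·p_A = 0.42 × 0.129792 = 0.0545126
  P(Z=B)·p_B = 0.52 × 0.079625 = 0.041405
  P(Z=C)·p_C = 0.06 × 0.076296 = 0.00457776
Evidence: 0.0545126 + 0.041405 + 0.00457776 = 0.100495
Responsibility of Condition C: 0.00457776 / 0.100495 ≈ 0.0456

0.0456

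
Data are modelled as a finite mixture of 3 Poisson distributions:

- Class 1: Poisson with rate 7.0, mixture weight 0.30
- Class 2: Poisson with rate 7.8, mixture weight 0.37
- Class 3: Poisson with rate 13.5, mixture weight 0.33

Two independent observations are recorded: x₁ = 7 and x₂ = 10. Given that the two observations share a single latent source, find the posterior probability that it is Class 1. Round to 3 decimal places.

Apply Bayes' rule: the posterior for each component is proportional to its prior times its likelihood at x.
Since both observations come from the same component, the likelihood for component k is f_k(x₁)·f_k(x₂).
  f_1 = [e^(−7.0)·7.0^7/7! = 0.149003] × [0.0709833] = 0.0105767
  f_2 = [e^(−7.8)·7.8^7/7! = 0.142802] × [0.0941209] = 0.0134407
  f_3 = [e^(−13.5)·13.5^7/7! = 0.0222295] × [0.0759625] = 0.00168861
Unnormalised posteriors:
  π_1·f_1 = 0.30 × 0.0105767 = 0.00317301
  π_2·f_2 = 0.37 × 0.0134407 = 0.00497305
  π_3·f_3 = 0.33 × 0.00168861 = 0.000557241
Marginal: 0.00317301 + 0.00497305 + 0.000557241 = 0.0087033
Responsibility of Class 1: 0.00317301 / 0.0087033 ≈ 0.365

0.365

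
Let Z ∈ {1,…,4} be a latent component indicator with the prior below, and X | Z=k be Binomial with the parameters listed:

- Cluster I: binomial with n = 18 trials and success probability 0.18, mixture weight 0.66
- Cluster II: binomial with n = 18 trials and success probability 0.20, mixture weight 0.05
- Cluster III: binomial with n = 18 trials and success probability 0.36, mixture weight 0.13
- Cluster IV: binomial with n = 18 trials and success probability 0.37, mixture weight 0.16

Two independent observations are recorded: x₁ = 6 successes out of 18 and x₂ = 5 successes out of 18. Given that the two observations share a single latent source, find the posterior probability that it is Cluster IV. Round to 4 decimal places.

By Bayes' theorem, P(k | x) = π_k f_k(x) / Σ_j π_j f_j(x).
Since both observations come from the same component, the likelihood for component k is f_k(x₁)·f_k(x₂).
  p_I = [C(18,6)·0.18^6·0.82^12 = 18564·3.40122e-05·0.0924201 = 0.0583543] × [0.122694] = 0.0071597
  p_II = [C(18,6)·0.20^6·0.80^12 = 18564·6.4e-05·0.0687195 = 0.0816453] × [0.15073] = 0.0123064
  p_III = [C(18,6)·0.36^6·0.64^12 = 18564·0.00217678·0.00472237 = 0.19083] × [0.156578] = 0.0298798
  p_IV = [C(18,6)·0.37^6·0.63^12 = 18564·0.00256573·0.00390919 = 0.186195] × [0.146324] = 0.0272448
Unnormalised posteriors:
  π_I·p_I = 0.66 × 0.0071597 = 0.0047254
  π_II·p_II = 0.05 × 0.0123064 = 0.000615319
  π_III·p_III = 0.13 × 0.0298798 = 0.00388438
  π_IV·p_IV = 0.16 × 0.0272448 = 0.00435917
Evidence: 0.0047254 + 0.000615319 + 0.00388438 + 0.00435917 = 0.0135843
So the posterior for Cluster IV is 0.00435917 / 0.0135843 ≈ 0.3209.

0.3209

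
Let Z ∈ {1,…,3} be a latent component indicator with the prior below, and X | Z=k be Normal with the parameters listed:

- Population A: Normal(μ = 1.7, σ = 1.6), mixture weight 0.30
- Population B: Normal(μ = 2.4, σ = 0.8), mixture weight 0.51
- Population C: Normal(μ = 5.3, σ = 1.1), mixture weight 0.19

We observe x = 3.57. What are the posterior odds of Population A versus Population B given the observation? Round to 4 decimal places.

Only the two components matter; the odds are (w_i f_i(x)) / (w_j f_j(x)).
Normal densities:
  f_A = (1/(1.6·√(2π)))·exp(−(3.57−1.7)²/(2·1.6²)) = 0.249339·exp(-0.68299) = 0.125942
  f_B = (1/(0.8·√(2π)))·exp(−(3.57−2.4)²/(2·0.8²)) = 0.498678·exp(-1.06945) = 0.171144
  f_C = (1/(1.1·√(2π)))·exp(−(3.57−5.3)²/(2·1.1²)) = 0.362675·exp(-1.23674) = 0.105296
Odds = (0.30/0.51) × (0.125942/0.171144) = 0.588235 × 0.735884 ≈ 0.4329

0.4329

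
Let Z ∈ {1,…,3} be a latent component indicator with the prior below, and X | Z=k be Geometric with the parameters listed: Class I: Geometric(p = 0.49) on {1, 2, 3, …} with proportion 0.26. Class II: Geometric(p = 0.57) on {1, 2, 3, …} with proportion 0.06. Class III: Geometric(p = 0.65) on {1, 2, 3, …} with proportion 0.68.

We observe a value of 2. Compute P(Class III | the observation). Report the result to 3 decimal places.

P(component k | x) = P(Z=k)·f_k(x) / marginal(x), where marginal(x) = Σ_j P(Z=j)·f_j(x).
Evaluate each component's likelihood at the observed value:
  L_I = 0.2499
  L_II = 0.2451
  L_III = 0.2275
Unnormalised posteriors:
  P(Z=I)·L_I = 0.26 × 0.2499 = 0.064974
  P(Z=II)·L_II = 0.06 × 0.2451 = 0.014706
  P(Z=III)·L_III = 0.68 × 0.2275 = 0.1547
Denominator: 0.064974 + 0.014706 + 0.1547 = 0.23438
P(Class III | x) = 0.1547 / 0.23438 ≈ 0.660

0.660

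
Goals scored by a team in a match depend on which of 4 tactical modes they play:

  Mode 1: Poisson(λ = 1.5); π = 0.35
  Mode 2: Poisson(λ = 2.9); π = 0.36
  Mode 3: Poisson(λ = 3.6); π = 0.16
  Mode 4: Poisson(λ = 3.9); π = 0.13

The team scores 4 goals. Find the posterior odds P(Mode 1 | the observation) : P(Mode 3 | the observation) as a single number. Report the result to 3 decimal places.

0.538

The posterior odds equal the prior odds times the likelihood ratio: (P(Z=i)/P(Z=j))·(f_i(x)/f_j(x)).
Poisson probabilities:
  f_1 = 0.0470665
  f_2 = 0.162154
  f_3 = 0.191222
  f_4 = 0.195119
Posterior odds = (P(Z=1)·f_1) / (P(Z=3)·f_3) = (0.35·0.0470665) / (0.16·0.191222) = 0.0164733 / 0.0305956 ≈ 0.538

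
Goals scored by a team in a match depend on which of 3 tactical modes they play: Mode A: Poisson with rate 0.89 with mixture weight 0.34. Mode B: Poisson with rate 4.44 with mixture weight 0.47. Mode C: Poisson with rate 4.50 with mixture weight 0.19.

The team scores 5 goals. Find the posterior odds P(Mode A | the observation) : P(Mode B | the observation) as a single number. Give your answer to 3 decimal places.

Since P(k|x) ∝ P(Z=k) f_k(x), the posterior odds are P(Z=i) f_i(x) / (P(Z=j) f_j(x)).
Evaluate each component's likelihood at the observed value:
  L_A = e^(−0.89)·0.89^5/5! = 0.00191094
  L_B = e^(−4.44)·4.44^5/5! = 0.169616
  L_C = e^(−4.50)·4.50^5/5! = 0.170827
0.000649719 / 0.0797194 ≈ 0.008

0.008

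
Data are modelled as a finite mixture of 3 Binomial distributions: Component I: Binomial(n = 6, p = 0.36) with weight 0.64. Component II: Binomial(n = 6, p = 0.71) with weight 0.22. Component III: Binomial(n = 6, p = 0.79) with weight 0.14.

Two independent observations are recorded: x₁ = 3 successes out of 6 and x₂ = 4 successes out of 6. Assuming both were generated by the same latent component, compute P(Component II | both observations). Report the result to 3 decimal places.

P(component k | x) = w_k·f_k(x) / marginal(x), where marginal(x) = Σ_j w_j·f_j(x).
Since both observations come from the same component, the likelihood for component k is f_k(x₁)·f_k(x₂).
  p_I = [0.244612] × [0.103196] = 0.0252429
  p_II = [0.174582] × [0.320568] = 0.0559654
  p_III = [0.0913207] × [0.257655] = 0.0235292
Multiply by the mixture weights:
  w_I·p_I = 0.64 × 0.0252429 = 0.0161554
  w_II·p_II = 0.22 × 0.0559654 = 0.0123124
  w_III·p_III = 0.14 × 0.0235292 = 0.00329409
Evidence: 0.0161554 + 0.0123124 + 0.00329409 = 0.0317619
So the posterior for Component II is 0.0123124 / 0.0317619 ≈ 0.388.

0.388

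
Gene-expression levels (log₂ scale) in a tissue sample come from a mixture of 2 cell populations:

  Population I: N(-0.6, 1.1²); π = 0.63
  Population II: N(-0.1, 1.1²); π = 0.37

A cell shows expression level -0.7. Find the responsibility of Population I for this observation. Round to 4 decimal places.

The responsibility of component k is P(Z=k) f_k(x) divided by Σ_j P(Z=j) f_j(x).
Normal densities:
  f_I = 0.361179
  f_II = 0.312544
Multiply by the mixture weights:
  P(Z=I)·f_I = 0.63 × 0.361179 = 0.227543
  P(Z=II)·f_II = 0.37 × 0.312544 = 0.115641
Denominator: 0.227543 + 0.115641 = 0.343184
P(Population I | -0.7) = 0.227543 / 0.343184 ≈ 0.6630

0.6630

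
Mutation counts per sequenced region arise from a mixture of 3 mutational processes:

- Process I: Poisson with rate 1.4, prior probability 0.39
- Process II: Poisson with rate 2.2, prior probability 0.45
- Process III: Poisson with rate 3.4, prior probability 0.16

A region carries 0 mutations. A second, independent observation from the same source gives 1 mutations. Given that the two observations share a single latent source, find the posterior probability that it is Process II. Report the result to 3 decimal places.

Posterior ∝ prior × likelihood, so P(k | x) ∝ P(Z=k) f_k(x); normalise over all components.
Since both observations come from the same component, the likelihood for component k is f_k(x₁)·f_k(x₂).
  L_I = [0.246597] × [0.345236] = 0.0851341
  L_II = [0.110803] × [0.243767] = 0.0270101
  L_III = [0.0333733] × [0.113469] = 0.00378684
Unnormalised posteriors:
  P(Z=I)·L_I = 0.39 × 0.0851341 = 0.0332023
  P(Z=II)·L_II = 0.45 × 0.0270101 = 0.0121546
  P(Z=III)·L_III = 0.16 × 0.00378684 = 0.000605894
Normaliser: 0.0332023 + 0.0121546 + 0.000605894 = 0.0459628
Responsibility of Process II: 0.0121546 / 0.0459628 ≈ 0.264

0.264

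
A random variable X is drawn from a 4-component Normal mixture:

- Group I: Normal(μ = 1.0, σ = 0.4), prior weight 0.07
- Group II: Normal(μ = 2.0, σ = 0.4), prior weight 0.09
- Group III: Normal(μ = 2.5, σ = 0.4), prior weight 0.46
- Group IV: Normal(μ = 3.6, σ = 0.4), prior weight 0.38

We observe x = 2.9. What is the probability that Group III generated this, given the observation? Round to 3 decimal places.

0.757

P(component k | x) = π_k·f_k(x) / marginal(x), where marginal(x) = Σ_j π_j·f_j(x).
Component likelihoods at x = 2.9:
  f_I = (1/(0.4·√(2π)))·exp(−(2.9−1.0)²/(2·0.4²)) = 0.997356·exp(-11.28125) = 1.25738e-05
  f_II = (1/(0.4·√(2π)))·exp(−(2.9−2.0)²/(2·0.4²)) = 0.997356·exp(-2.53125) = 0.0793491
  f_III = (1/(0.4·√(2π)))·exp(−(2.9−2.5)²/(2·0.4²)) = 0.997356·exp(-0.50000) = 0.604927
  f_IV = (1/(0.4·√(2π)))·exp(−(2.9−3.6)²/(2·0.4²)) = 0.997356·exp(-1.53125) = 0.215693
Multiply by the mixture weights:
  π_I·f_I = 0.07 × 1.25738e-05 = 8.80164e-07
  π_II·f_II = 0.09 × 0.0793491 = 0.00714142
  π_III·f_III = 0.46 × 0.604927 = 0.278266
  π_IV·f_IV = 0.38 × 0.215693 = 0.0819635
Marginal: 8.80164e-07 + 0.00714142 + 0.278266 + 0.0819635 = 0.367372
Responsibility of Group III: 0.278266 / 0.367372 ≈ 0.757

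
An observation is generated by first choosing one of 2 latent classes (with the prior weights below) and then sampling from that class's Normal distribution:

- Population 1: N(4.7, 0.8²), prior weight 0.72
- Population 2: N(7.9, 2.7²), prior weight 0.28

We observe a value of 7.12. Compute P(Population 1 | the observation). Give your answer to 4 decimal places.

By Bayes' theorem, P(k | x) = π_k f_k(x) / Σ_j π_j f_j(x).
Component likelihoods at x = 7.12:
  p_1 = 0.00513792
  p_2 = 0.141718
Weight by the priors:
  π_1·p_1 = 0.72 × 0.00513792 = 0.0036993
  π_2·p_2 = 0.28 × 0.141718 = 0.0396809
Normaliser: 0.0036993 + 0.0396809 = 0.0433802
P(Population 1 | the observation) = 0.0036993 / 0.0433802 ≈ 0.0853

0.0853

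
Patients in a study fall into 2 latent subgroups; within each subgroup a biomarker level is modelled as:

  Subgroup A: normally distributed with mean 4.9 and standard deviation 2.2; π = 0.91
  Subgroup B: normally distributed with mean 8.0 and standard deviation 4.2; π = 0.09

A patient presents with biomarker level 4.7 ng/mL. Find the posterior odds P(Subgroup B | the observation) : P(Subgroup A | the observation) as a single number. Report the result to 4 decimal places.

The posterior odds equal the prior odds times the likelihood ratio: (P(Z=i)/P(Z=j))·(f_i(x)/f_j(x)).
Evaluate each component's likelihood at the observed value:
  L_A = (1/(2.2·√(2π)))·exp(−(4.7−4.9)²/(2·2.2²)) = 0.181337·exp(-0.00413) = 0.18059
  L_B = (1/(4.2·√(2π)))·exp(−(4.7−8.0)²/(2·4.2²)) = 0.094986·exp(-0.30867) = 0.0697599
Odds = (0.09/0.91) × (0.0697599/0.18059) = 0.0989011 × 0.386289 ≈ 0.0382

0.0382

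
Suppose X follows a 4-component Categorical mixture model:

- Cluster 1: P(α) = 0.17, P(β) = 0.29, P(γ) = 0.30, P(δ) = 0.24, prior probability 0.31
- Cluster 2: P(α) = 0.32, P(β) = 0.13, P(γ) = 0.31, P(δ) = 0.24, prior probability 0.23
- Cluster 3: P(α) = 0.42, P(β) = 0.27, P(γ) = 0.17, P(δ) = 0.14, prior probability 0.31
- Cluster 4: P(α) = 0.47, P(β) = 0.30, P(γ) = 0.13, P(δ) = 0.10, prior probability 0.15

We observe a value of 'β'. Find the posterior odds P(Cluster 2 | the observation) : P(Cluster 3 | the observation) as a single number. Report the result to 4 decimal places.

Only the two components matter; the odds are (π_i f_i(x)) / (π_j f_j(x)).
Evaluate each component's likelihood at the observed value:
  L_1 = P(β | comp) = 0.29
  L_2 = P(β | comp) = 0.13
  L_3 = P(β | comp) = 0.27
  L_4 = P(β | comp) = 0.30
Odds = (0.23/0.31) × (0.13/0.27) = 0.741935 × 0.481481 ≈ 0.3572

0.3572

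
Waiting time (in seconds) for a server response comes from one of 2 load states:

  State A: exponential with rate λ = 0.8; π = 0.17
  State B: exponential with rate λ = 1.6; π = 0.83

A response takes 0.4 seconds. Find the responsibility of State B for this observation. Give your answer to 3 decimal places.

0.876

The responsibility of component k is π_k f_k(x) divided by Σ_j π_j f_j(x).
Evaluate each component's likelihood at the observed value:
  p_A = 0.580919
  p_B = 0.843668
Multiply by the mixture weights:
  π_A·p_A = 0.17 × 0.580919 = 0.0987563
  π_B·p_B = 0.83 × 0.843668 = 0.700244
Normaliser: 0.0987563 + 0.700244 = 0.799001
So the posterior for State B is 0.700244 / 0.799001 ≈ 0.876.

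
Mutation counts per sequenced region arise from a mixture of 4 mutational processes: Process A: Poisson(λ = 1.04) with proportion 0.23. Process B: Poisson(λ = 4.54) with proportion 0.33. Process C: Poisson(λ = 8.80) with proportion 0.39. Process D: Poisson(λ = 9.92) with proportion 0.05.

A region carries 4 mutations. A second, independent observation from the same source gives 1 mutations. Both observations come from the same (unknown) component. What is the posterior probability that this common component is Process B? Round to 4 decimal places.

0.6717

P(component k | x) = P(Z=k)·f_k(x) / marginal(x), where marginal(x) = Σ_j P(Z=j)·f_j(x).
Since both observations come from the same component, the likelihood for component k is f_k(x₁)·f_k(x₂).
  p_A = [0.0172288] × [0.367593] = 0.0063332
  p_B = [0.188936] × [0.0484573] = 0.00915533
  p_C = [0.0376641] × [0.00132645] = 4.99596e-05
  p_D = [0.0198442] × [0.000487877] = 9.68154e-06
Multiply by the mixture weights:
  P(Z=A)·p_A = 0.23 × 0.0063332 = 0.00145664
  P(Z=B)·p_B = 0.33 × 0.00915533 = 0.00302126
  P(Z=C)·p_C = 0.39 × 4.99596e-05 = 1.94843e-05
  P(Z=D)·p_D = 0.05 × 9.68154e-06 = 4.84077e-07
Evidence: 0.00145664 + 0.00302126 + 1.94843e-05 + 4.84077e-07 = 0.00449786
P(Process B | x₁,x₂) = 0.00302126 / 0.00449786 ≈ 0.6717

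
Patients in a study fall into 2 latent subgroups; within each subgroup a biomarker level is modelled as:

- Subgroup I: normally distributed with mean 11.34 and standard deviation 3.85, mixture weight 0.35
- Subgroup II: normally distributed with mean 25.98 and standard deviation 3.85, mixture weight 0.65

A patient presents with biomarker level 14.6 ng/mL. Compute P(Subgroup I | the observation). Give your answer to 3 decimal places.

0.967

By Bayes' theorem, P(k | x) = π_k f_k(x) / Σ_j π_j f_j(x).
Component likelihoods at x = 14.6 ng/mL:
  p_I = (1/(3.85·√(2π)))·exp(−(14.6−11.34)²/(2·3.85²)) = 0.103621·exp(-0.35850) = 0.072403
  p_II = (1/(3.85·√(2π)))·exp(−(14.6−25.98)²/(2·3.85²)) = 0.103621·exp(-4.36851) = 0.0013129
Unnormalised posteriors:
  π_I·p_I = 0.35 × 0.072403 = 0.0253411
  π_II·p_II = 0.65 × 0.0013129 = 0.000853383
Denominator: 0.0253411 + 0.000853383 = 0.0261944
Responsibility of Subgroup I: 0.0253411 / 0.0261944 ≈ 0.967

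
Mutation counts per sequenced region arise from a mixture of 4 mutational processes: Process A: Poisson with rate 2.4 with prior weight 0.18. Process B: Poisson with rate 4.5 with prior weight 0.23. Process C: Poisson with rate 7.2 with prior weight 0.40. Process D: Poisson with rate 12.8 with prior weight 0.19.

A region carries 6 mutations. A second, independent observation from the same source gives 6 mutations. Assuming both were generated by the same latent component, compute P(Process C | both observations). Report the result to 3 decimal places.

0.680

The responsibility of component k is π_k f_k(x) divided by Σ_j π_j f_j(x).
Since both observations come from the same component, the likelihood for component k is f_k(x₁)·f_k(x₂).
  p_A = [e^(−2.4)·2.4^6/6! = 0.0240784] × [0.0240784] = 0.000579771
  p_B = [e^(−4.5)·4.5^6/6! = 0.12812] × [0.12812] = 0.0164148
  p_C = [e^(−7.2)·7.2^6/6! = 0.144458] × [0.144458] = 0.0208682
  p_D = [e^(−12.8)·12.8^6/6! = 0.0168639] × [0.0168639] = 0.000284391
Unnormalised posteriors:
  π_A·p_A = 0.18 × 0.000579771 = 0.000104359
  π_B·p_B = 0.23 × 0.0164148 = 0.0037754
  π_C·p_C = 0.40 × 0.0208682 = 0.00834727
  π_D·p_D = 0.19 × 0.000284391 = 5.40343e-05
Sum: 0.000104359 + 0.0037754 + 0.00834727 + 5.40343e-05 = 0.0122811
So the posterior for Process C is 0.00834727 / 0.0122811 ≈ 0.680.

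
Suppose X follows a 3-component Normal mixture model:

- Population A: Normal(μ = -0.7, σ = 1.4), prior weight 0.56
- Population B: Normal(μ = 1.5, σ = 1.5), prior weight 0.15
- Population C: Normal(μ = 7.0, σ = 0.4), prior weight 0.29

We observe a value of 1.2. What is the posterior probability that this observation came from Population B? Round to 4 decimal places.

P(component k | x) = P(Z=k)·f_k(x) / marginal(x), where marginal(x) = Σ_j P(Z=j)·f_j(x).
Normal densities:
  L_A = (1/(1.4·√(2π)))·exp(−(1.2−-0.7)²/(2·1.4²)) = 0.284959·exp(-0.92092) = 0.113457
  L_B = (1/(1.5·√(2π)))·exp(−(1.2−1.5)²/(2·1.5²)) = 0.265962·exp(-0.02000) = 0.260695
  L_C = (1/(0.4·√(2π)))·exp(−(1.2−7.0)²/(2·0.4²)) = 0.997356·exp(-105.12500) = 2.20619e-46
Unnormalised posteriors:
  P(Z=A)·L_A = 0.56 × 0.113457 = 0.0635361
  P(Z=B)·L_B = 0.15 × 0.260695 = 0.0391043
  P(Z=C)·L_C = 0.29 × 2.20619e-46 = 6.39795e-47
Normaliser: 0.0635361 + 0.0391043 + 6.39795e-47 = 0.10264
Responsibility of Population B: 0.0391043 / 0.10264 ≈ 0.3810

0.3810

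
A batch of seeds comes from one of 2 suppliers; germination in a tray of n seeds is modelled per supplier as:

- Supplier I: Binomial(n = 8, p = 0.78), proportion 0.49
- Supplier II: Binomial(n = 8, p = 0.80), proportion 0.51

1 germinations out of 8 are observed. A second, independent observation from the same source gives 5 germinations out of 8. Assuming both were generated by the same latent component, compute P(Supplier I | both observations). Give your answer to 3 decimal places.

0.682

The responsibility of component k is π_k f_k(x) divided by Σ_j π_j f_j(x).
Since both observations come from the same component, the likelihood for component k is f_k(x₁)·f_k(x₂).
  L_I = [0.000155648] × [0.172159] = 2.67962e-05
  L_II = [8.192e-05] × [0.146801] = 1.20259e-05
Unnormalised posteriors:
  π_I·L_I = 0.49 × 2.67962e-05 = 1.31301e-05
  π_II·L_II = 0.51 × 1.20259e-05 = 6.13321e-06
Denominator: 1.31301e-05 + 6.13321e-06 = 1.92633e-05
P(Supplier I | x₁,x₂) ≈ 0.682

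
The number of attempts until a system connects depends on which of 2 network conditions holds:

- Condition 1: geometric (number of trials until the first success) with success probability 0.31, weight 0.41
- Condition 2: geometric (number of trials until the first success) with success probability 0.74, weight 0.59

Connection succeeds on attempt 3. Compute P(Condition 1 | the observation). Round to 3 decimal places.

0.672

Apply Bayes' rule: the posterior for each component is proportional to its prior times its likelihood at x.
Component likelihoods at x = 3:
  f_1 = 0.147591
  f_2 = 0.050024
Unnormalised posteriors:
  w_1·f_1 = 0.41 × 0.147591 = 0.0605123
  w_2·f_2 = 0.59 × 0.050024 = 0.0295142
Marginal: 0.0605123 + 0.0295142 = 0.0900265
P(Condition 1 | the observation) = 0.0605123 / 0.0900265 ≈ 0.672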